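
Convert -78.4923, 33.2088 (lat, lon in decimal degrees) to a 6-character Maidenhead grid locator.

Add 180° to longitude and 90° to latitude: 213.2088, 11.5077.
Field: 213.2088/20 → 10 → K, 11.5077/10 → 1 → B; chars KB.
Square: 13.2088/2 → 6, 1.5077/1 → 1; chars 61.
Subsquare: 1.2088/0.0833333 → 14 → o, 0.5077/0.0416667 → 12 → m; chars om.

KB61om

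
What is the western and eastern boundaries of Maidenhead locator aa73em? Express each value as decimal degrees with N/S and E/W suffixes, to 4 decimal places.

165.6667° W, 165.5833° W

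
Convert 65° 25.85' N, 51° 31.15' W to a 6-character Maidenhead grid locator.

Shift to the Maidenhead origin (180°W, 90°S): lon 128.4808, lat 155.4308.
Field: lon ⌊128.4808/20⌋ = 6 → G; lat ⌊155.4308/10⌋ = 15 → P.
Square: lon ⌊8.4808/2⌋ = 4; lat ⌊5.4308/1⌋ = 5.
Subsquare: lon ⌊0.4808/0.0833333⌋ = 5 → f; lat ⌊0.4308/0.0416667⌋ = 10 → k.

GP45fk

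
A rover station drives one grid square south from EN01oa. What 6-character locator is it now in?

Latitude subsquare a = 0; −1 → -1, wraps to 23 = x, carry into square.
Latitude square 1; −1 → 0.
The longitude characters are unchanged.

EN00ox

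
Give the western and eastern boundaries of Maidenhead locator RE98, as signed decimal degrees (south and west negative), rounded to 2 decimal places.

Field R=17, E=4: +17·20° lon, +4·10° lat → SW at lon 160°, lat -50°.
Square 9, 8: +9·2° lon, +8·1° lat → SW at lon 178°, lat -42°.
Cell spans 2° lon × 1° lat.
west 178.00, east 180.00.

178.00, 180.00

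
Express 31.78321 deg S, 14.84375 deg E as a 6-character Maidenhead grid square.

Shift to the Maidenhead origin (180°W, 90°S): lon 194.8438, lat 58.2168.
Field (20°×10°, letters A–R): lon ⌊194.8438/20⌋ = 9 → J; lat ⌊58.2168/10⌋ = 5 → F.
Square (2°×1°, digits 0–9): lon ⌊14.8438/2⌋ = 7; lat ⌊8.2168/1⌋ = 8.
Subsquare (5′×2.5′, letters a–x): lon ⌊0.8438/0.0833333⌋ = 10 → k; lat ⌊0.2168/0.0416667⌋ = 5 → f.

JF78kf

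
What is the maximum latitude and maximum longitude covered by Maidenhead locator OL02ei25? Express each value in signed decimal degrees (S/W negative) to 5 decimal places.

Field O=14, L=11: +14·20° lon, +11·10° lat → SW at lon 100°, lat 20°.
Square 0, 2: +0·2° lon, +2·1° lat → SW at lon 100°, lat 22°.
Subsquare e=4, i=8: +4·0.0833333° lon, +8·0.0416667° lat → SW at lon 100.333°, lat 22.3333°.
Extended square 2, 5: +2·0.00833333° lon, +5·0.00416667° lat → SW at lon 100.35°, lat 22.3542°.
Cell spans 0.00833333° lon × 0.00416667° lat. NE corner is SW corner plus one full cell.
latitude 22.35833, longitude 100.35833.

22.35833, 100.35833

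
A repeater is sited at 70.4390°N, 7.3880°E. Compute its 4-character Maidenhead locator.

Offset from 180°W / 90°S: lon 187.39°, lat 160.44°.
Field: lon ⌊187.39/20⌋ = 9 → J; lat ⌊160.44/10⌋ = 16 → Q.
Square: lon ⌊7.39/2⌋ = 3; lat ⌊0.44/1⌋ = 0.

JQ30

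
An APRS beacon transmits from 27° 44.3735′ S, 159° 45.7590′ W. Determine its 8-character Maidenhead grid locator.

Add 180° to longitude and 90° to latitude: 20.23735, 62.26044.
Field: lon ⌊20.23735/20⌋ = 1 → B; lat ⌊62.26044/10⌋ = 6 → G.
Square: lon ⌊0.23735/2⌋ = 0; lat ⌊2.26044/1⌋ = 2.
Subsquare: lon ⌊0.23735/0.0833333⌋ = 2 → c; lat ⌊0.26044/0.0416667⌋ = 6 → g.
Extended square: lon ⌊0.07068/0.00833333⌋ = 8; lat ⌊0.01044/0.00416667⌋ = 2.

BG02cg82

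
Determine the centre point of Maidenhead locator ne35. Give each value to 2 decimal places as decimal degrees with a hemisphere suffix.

44.50° S, 87.00° E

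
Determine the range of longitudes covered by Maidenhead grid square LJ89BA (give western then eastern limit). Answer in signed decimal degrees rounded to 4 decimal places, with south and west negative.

56.0833, 56.1667

Field L=11, J=9: +11·20° lon, +9·10° lat → SW at lon 40°, lat 0°.
Square 8, 9: +8·2° lon, +9·1° lat → SW at lon 56°, lat 9°.
Subsquare b=1, a=0: +1·0.0833333° lon, +0·0.0416667° lat → SW at lon 56.0833°, lat 9°.
Cell spans 0.0833333° lon × 0.0416667° lat.
west 56.0833, east 56.1667.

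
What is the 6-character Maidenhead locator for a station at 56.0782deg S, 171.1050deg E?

RD53nw

Add 180° to longitude and 90° to latitude: 351.1050, 33.9218.
Field: lon ⌊351.1050/20⌋ = 17 → R; lat ⌊33.9218/10⌋ = 3 → D.
Square: lon ⌊11.1050/2⌋ = 5; lat ⌊3.9218/1⌋ = 3.
Subsquare: lon ⌊1.1050/0.0833333⌋ = 13 → n; lat ⌊0.9218/0.0416667⌋ = 22 → w.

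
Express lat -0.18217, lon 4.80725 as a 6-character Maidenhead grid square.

JI29jt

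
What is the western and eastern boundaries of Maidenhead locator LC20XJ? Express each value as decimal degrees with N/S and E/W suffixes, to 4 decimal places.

45.9167° E, 46.0000° E

Field L=11, C=2: +11·20° lon, +2·10° lat → SW at lon 40°, lat -70°.
Square 2, 0: +2·2° lon, +0·1° lat → SW at lon 44°, lat -70°.
Subsquare x=23, j=9: +23·0.0833333° lon, +9·0.0416667° lat → SW at lon 45.9167°, lat -69.625°.
Cell spans 0.0833333° lon × 0.0416667° lat.
west 45.9167° E, east 46.0000° E.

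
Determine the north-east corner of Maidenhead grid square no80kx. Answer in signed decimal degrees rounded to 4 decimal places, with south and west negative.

Field N=13, O=14: +13·20° lon, +14·10° lat → SW at lon 80°, lat 50°.
Square 8, 0: +8·2° lon, +0·1° lat → SW at lon 96°, lat 50°.
Subsquare k=10, x=23: +10·0.0833333° lon, +23·0.0416667° lat → SW at lon 96.8333°, lat 50.9583°.
Cell spans 0.0833333° lon × 0.0416667° lat. NE corner is SW corner plus one full cell.
latitude 51.0000, longitude 96.9167.

51.0000, 96.9167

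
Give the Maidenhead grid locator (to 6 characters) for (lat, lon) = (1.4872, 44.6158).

LJ21hl

Add 180° to longitude and 90° to latitude: 224.6158, 91.4872.
Field (20°×10°, letters A–R): 224.6158/20 → 11 → L, 91.4872/10 → 9 → J; chars LJ.
Square (2°×1°, digits 0–9): 4.6158/2 → 2, 1.4872/1 → 1; chars 21.
Subsquare (5′×2.5′, letters a–x): 0.6158/0.0833333 → 7 → h, 0.4872/0.0416667 → 11 → l; chars hl.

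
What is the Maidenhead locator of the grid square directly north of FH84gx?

Latitude subsquare x = 23; +1 → 24, wraps to 0 = a, carry into square.
Latitude square 4; +1 → 5.
The longitude characters are unchanged.

FH85ga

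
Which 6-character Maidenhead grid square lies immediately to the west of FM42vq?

FM42uq

Longitude subsquare v = 21; −1 → 20 = u.
The latitude characters are unchanged.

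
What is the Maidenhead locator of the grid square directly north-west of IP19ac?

IP09xd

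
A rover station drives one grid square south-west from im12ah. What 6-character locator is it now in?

IM02xg

Longitude subsquare a = 0; −1 → -1, wraps to 23 = x, carry into square.
Longitude square 1; −1 → 0.
Latitude subsquare h = 7; −1 → 6 = g.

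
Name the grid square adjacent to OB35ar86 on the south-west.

Longitude extended square 8; −1 → 7.
Latitude extended square 6; −1 → 5.

OB35ar75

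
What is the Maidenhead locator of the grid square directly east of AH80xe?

Longitude subsquare x = 23; +1 → 24, wraps to 0 = a, carry into square.
Longitude square 8; +1 → 9.
The latitude characters are unchanged.

AH90ae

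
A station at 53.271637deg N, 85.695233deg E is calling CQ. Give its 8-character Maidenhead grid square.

NO23ug35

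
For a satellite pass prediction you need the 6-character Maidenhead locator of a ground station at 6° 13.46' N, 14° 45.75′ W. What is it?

IJ26of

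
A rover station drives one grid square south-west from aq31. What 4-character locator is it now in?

Longitude square 3; −1 → 2.
Latitude square 1; −1 → 0.

AQ20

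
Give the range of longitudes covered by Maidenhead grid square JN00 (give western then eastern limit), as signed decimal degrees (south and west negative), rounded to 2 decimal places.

Field J=9, N=13: +9·20° lon, +13·10° lat → SW at lon 0°, lat 40°.
Square 0, 0: +0·2° lon, +0·1° lat → SW at lon 0°, lat 40°.
Cell spans 2° lon × 1° lat.
west 0.00, east 2.00.

0.00, 2.00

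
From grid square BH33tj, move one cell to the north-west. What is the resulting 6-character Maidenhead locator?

Longitude subsquare t = 19; −1 → 18 = s.
Latitude subsquare j = 9; +1 → 10 = k.

BH33sk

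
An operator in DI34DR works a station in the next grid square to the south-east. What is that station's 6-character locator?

DI34eq

Longitude subsquare d = 3; +1 → 4 = e.
Latitude subsquare r = 17; −1 → 16 = q.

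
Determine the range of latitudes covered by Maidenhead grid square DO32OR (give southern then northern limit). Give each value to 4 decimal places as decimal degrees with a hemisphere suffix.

Field D=3, O=14: +3·20° lon, +14·10° lat → SW at lon -120°, lat 50°.
Square 3, 2: +3·2° lon, +2·1° lat → SW at lon -114°, lat 52°.
Subsquare o=14, r=17: +14·0.0833333° lon, +17·0.0416667° lat → SW at lon -112.833°, lat 52.7083°.
Cell spans 0.0833333° lon × 0.0416667° lat.
south 52.7083° N, north 52.7500° N.

52.7083° N, 52.7500° N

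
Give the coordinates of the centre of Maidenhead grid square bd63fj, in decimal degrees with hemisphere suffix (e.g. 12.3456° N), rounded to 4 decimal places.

56.6042° S, 147.5417° W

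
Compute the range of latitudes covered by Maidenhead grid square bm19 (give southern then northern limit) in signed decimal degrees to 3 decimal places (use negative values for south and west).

Field B=1, M=12: +1·20° lon, +12·10° lat → SW at lon -160°, lat 30°.
Square 1, 9: +1·2° lon, +9·1° lat → SW at lon -158°, lat 39°.
Cell spans 2° lon × 1° lat.
south 39.000, north 40.000.

39.000, 40.000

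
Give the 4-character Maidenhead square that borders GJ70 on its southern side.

Latitude square 0; −1 → -1, wraps to 9, carry into field.
Latitude field J = 9; −1 → 8 = I.
The longitude characters are unchanged.

GI79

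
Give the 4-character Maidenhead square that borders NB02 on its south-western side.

MB91

Longitude square 0; −1 → -1, wraps to 9, carry into field.
Longitude field N = 13; −1 → 12 = M.
Latitude square 2; −1 → 1.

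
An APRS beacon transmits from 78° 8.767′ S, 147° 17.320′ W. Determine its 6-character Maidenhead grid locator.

BB61iu

Shift to the Maidenhead origin (180°W, 90°S): lon 32.7113, lat 11.8539.
Field (20°×10°, letters A–R): lon ⌊32.7113/20⌋ = 1 → B; lat ⌊11.8539/10⌋ = 1 → B.
Square (2°×1°, digits 0–9): lon ⌊12.7113/2⌋ = 6; lat ⌊1.8539/1⌋ = 1.
Subsquare (5′×2.5′, letters a–x): lon ⌊0.7113/0.0833333⌋ = 8 → i; lat ⌊0.8539/0.0416667⌋ = 20 → u.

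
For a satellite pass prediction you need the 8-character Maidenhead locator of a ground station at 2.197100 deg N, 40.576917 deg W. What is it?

GJ92re07

Add 180° to longitude and 90° to latitude: 139.42308, 92.19710.
Field (20°×10°, letters A–R): lon ⌊139.42308/20⌋ = 6 → G; lat ⌊92.19710/10⌋ = 9 → J.
Square (2°×1°, digits 0–9): lon ⌊19.42308/2⌋ = 9; lat ⌊2.19710/1⌋ = 2.
Subsquare (5′×2.5′, letters a–x): lon ⌊1.42308/0.0833333⌋ = 17 → r; lat ⌊0.19710/0.0416667⌋ = 4 → e.
Extended square (30″×15″, digits 0–9): lon ⌊0.00642/0.00833333⌋ = 0; lat ⌊0.03043/0.00416667⌋ = 7.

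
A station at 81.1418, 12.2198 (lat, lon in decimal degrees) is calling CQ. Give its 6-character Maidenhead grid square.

Offset from 180°W / 90°S: lon 192.2198°, lat 171.1418°.
Field (20°×10°, letters A–R): 192.2198/20 → 9 → J, 171.1418/10 → 17 → R; chars JR.
Square (2°×1°, digits 0–9): 12.2198/2 → 6, 1.1418/1 → 1; chars 61.
Subsquare (5′×2.5′, letters a–x): 0.2198/0.0833333 → 2 → c, 0.1418/0.0416667 → 3 → d; chars cd.

JR61cd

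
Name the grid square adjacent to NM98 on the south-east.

OM07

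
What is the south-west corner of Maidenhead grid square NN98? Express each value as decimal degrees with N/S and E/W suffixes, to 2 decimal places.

Field N=13, N=13: +13·20° lon, +13·10° lat → SW at lon 80°, lat 40°.
Square 9, 8: +9·2° lon, +8·1° lat → SW at lon 98°, lat 48°.
latitude 48.00° N, longitude 98.00° E.

48.00° N, 98.00° E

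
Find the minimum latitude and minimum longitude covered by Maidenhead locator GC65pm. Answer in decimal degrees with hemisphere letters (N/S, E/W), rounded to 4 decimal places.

64.5000° S, 46.7500° W

Field G=6, C=2: +6·20° lon, +2·10° lat → SW at lon -60°, lat -70°.
Square 6, 5: +6·2° lon, +5·1° lat → SW at lon -48°, lat -65°.
Subsquare p=15, m=12: +15·0.0833333° lon, +12·0.0416667° lat → SW at lon -46.75°, lat -64.5°.
latitude 64.5000° S, longitude 46.7500° W.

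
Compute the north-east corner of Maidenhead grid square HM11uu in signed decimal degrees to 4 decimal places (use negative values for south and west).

31.8750, -36.2500

Field H=7, M=12: +7·20° lon, +12·10° lat → SW at lon -40°, lat 30°.
Square 1, 1: +1·2° lon, +1·1° lat → SW at lon -38°, lat 31°.
Subsquare u=20, u=20: +20·0.0833333° lon, +20·0.0416667° lat → SW at lon -36.3333°, lat 31.8333°.
Cell spans 0.0833333° lon × 0.0416667° lat. NE corner is SW corner plus one full cell.
latitude 31.8750, longitude -36.2500.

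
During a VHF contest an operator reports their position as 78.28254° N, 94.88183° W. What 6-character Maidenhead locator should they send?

Shift to the Maidenhead origin (180°W, 90°S): lon 85.1182, lat 168.2825.
Field (20°×10°, letters A–R): lon ⌊85.1182/20⌋ = 4 → E; lat ⌊168.2825/10⌋ = 16 → Q.
Square (2°×1°, digits 0–9): lon ⌊5.1182/2⌋ = 2; lat ⌊8.2825/1⌋ = 8.
Subsquare (5′×2.5′, letters a–x): lon ⌊1.1182/0.0833333⌋ = 13 → n; lat ⌊0.2825/0.0416667⌋ = 6 → g.

EQ28ng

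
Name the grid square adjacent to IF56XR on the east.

IF66ar

Longitude subsquare x = 23; +1 → 24, wraps to 0 = a, carry into square.
Longitude square 5; +1 → 6.
The latitude characters are unchanged.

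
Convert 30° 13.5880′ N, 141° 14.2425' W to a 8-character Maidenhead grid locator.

Offset from 180°W / 90°S: lon 38.76263°, lat 120.22647°.
Field: 38.76263/20 → 1 → B, 120.22647/10 → 12 → M; chars BM.
Square: 18.76263/2 → 9, 0.22647/1 → 0; chars 90.
Subsquare: 0.76263/0.0833333 → 9 → j, 0.22647/0.0416667 → 5 → f; chars jf.
Extended square: 0.01263/0.00833333 → 1, 0.01813/0.00416667 → 4; chars 14.

BM90jf14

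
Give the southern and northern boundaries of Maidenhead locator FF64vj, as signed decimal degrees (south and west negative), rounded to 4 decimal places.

-35.6250, -35.5833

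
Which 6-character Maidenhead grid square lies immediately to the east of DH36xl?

DH46al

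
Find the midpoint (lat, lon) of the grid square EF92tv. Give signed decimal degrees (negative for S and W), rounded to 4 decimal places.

Field E=4, F=5: +4·20° lon, +5·10° lat → SW at lon -100°, lat -40°.
Square 9, 2: +9·2° lon, +2·1° lat → SW at lon -82°, lat -38°.
Subsquare t=19, v=21: +19·0.0833333° lon, +21·0.0416667° lat → SW at lon -80.4167°, lat -37.125°.
Cell spans 0.0833333° lon × 0.0416667° lat. Centre is SW corner plus half of each.
latitude -37.1042, longitude -80.3750.

-37.1042, -80.3750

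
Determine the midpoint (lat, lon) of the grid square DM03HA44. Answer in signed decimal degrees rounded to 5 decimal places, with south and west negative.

Field D=3, M=12: +3·20° lon, +12·10° lat → SW at lon -120°, lat 30°.
Square 0, 3: +0·2° lon, +3·1° lat → SW at lon -120°, lat 33°.
Subsquare h=7, a=0: +7·0.0833333° lon, +0·0.0416667° lat → SW at lon -119.417°, lat 33°.
Extended square 4, 4: +4·0.00833333° lon, +4·0.00416667° lat → SW at lon -119.383°, lat 33.0167°.
Cell spans 0.00833333° lon × 0.00416667° lat. Centre is SW corner plus half of each.
latitude 33.01875, longitude -119.37917.

33.01875, -119.37917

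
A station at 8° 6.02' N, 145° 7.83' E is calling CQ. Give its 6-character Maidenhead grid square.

QJ28nc

Shift to the Maidenhead origin (180°W, 90°S): lon 325.1305, lat 98.1003.
Field (20°×10°, letters A–R): lon ⌊325.1305/20⌋ = 16 → Q; lat ⌊98.1003/10⌋ = 9 → J.
Square (2°×1°, digits 0–9): lon ⌊5.1305/2⌋ = 2; lat ⌊8.1003/1⌋ = 8.
Subsquare (5′×2.5′, letters a–x): lon ⌊1.1305/0.0833333⌋ = 13 → n; lat ⌊0.1003/0.0416667⌋ = 2 → c.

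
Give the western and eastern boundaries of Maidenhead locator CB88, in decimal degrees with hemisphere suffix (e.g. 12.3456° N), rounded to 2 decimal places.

Field C=2, B=1: +2·20° lon, +1·10° lat → SW at lon -140°, lat -80°.
Square 8, 8: +8·2° lon, +8·1° lat → SW at lon -124°, lat -72°.
Cell spans 2° lon × 1° lat.
west 124.00° W, east 122.00° W.

124.00° W, 122.00° W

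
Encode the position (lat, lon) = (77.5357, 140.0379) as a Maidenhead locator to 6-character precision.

Shift to the Maidenhead origin (180°W, 90°S): lon 320.0379, lat 167.5357.
Field: 320.0379/20 → 16 → Q, 167.5357/10 → 16 → Q; chars QQ.
Square: 0.0379/2 → 0, 7.5357/1 → 7; chars 07.
Subsquare: 0.0379/0.0833333 → 0 → a, 0.5357/0.0416667 → 12 → m; chars am.

QQ07am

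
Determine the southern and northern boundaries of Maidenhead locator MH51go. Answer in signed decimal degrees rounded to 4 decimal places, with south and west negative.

-18.4167, -18.3750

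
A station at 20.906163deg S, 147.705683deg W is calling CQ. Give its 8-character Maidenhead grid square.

Add 180° to longitude and 90° to latitude: 32.29432, 69.09384.
Field (20°×10°, letters A–R): 32.29432/20 → 1 → B, 69.09384/10 → 6 → G; chars BG.
Square (2°×1°, digits 0–9): 12.29432/2 → 6, 9.09384/1 → 9; chars 69.
Subsquare (5′×2.5′, letters a–x): 0.29432/0.0833333 → 3 → d, 0.09384/0.0416667 → 2 → c; chars dc.
Extended square (30″×15″, digits 0–9): 0.04432/0.00833333 → 5, 0.01050/0.00416667 → 2; chars 52.

BG69dc52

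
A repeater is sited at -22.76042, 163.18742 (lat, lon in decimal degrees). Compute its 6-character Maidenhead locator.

Offset from 180°W / 90°S: lon 343.1874°, lat 67.2396°.
Field (20°×10°, letters A–R): 343.1874/20 → 17 → R, 67.2396/10 → 6 → G; chars RG.
Square (2°×1°, digits 0–9): 3.1874/2 → 1, 7.2396/1 → 7; chars 17.
Subsquare (5′×2.5′, letters a–x): 1.1874/0.0833333 → 14 → o, 0.2396/0.0416667 → 5 → f; chars of.

RG17of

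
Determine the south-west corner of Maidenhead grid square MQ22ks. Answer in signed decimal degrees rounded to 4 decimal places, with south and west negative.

Field M=12, Q=16: +12·20° lon, +16·10° lat → SW at lon 60°, lat 70°.
Square 2, 2: +2·2° lon, +2·1° lat → SW at lon 64°, lat 72°.
Subsquare k=10, s=18: +10·0.0833333° lon, +18·0.0416667° lat → SW at lon 64.8333°, lat 72.75°.
latitude 72.7500, longitude 64.8333.

72.7500, 64.8333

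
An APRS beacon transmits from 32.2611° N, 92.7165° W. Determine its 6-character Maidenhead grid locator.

EM32pg

Add 180° to longitude and 90° to latitude: 87.2835, 122.2611.
Field (20°×10°, letters A–R): lon ⌊87.2835/20⌋ = 4 → E; lat ⌊122.2611/10⌋ = 12 → M.
Square (2°×1°, digits 0–9): lon ⌊7.2835/2⌋ = 3; lat ⌊2.2611/1⌋ = 2.
Subsquare (5′×2.5′, letters a–x): lon ⌊1.2835/0.0833333⌋ = 15 → p; lat ⌊0.2611/0.0416667⌋ = 6 → g.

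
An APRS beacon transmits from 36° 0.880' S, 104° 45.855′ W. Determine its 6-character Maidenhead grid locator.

DF73ox

Offset from 180°W / 90°S: lon 75.2357°, lat 53.9853°.
Field: 75.2357/20 → 3 → D, 53.9853/10 → 5 → F; chars DF.
Square: 15.2357/2 → 7, 3.9853/1 → 3; chars 73.
Subsquare: 1.2357/0.0833333 → 14 → o, 0.9853/0.0416667 → 23 → x; chars ox.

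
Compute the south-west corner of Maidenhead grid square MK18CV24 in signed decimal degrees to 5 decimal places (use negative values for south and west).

18.89167, 62.18333

Field M=12, K=10: +12·20° lon, +10·10° lat → SW at lon 60°, lat 10°.
Square 1, 8: +1·2° lon, +8·1° lat → SW at lon 62°, lat 18°.
Subsquare c=2, v=21: +2·0.0833333° lon, +21·0.0416667° lat → SW at lon 62.1667°, lat 18.875°.
Extended square 2, 4: +2·0.00833333° lon, +4·0.00416667° lat → SW at lon 62.1833°, lat 18.8917°.
latitude 18.89167, longitude 62.18333.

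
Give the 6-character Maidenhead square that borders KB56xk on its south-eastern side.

KB66aj

Longitude subsquare x = 23; +1 → 24, wraps to 0 = a, carry into square.
Longitude square 5; +1 → 6.
Latitude subsquare k = 10; −1 → 9 = j.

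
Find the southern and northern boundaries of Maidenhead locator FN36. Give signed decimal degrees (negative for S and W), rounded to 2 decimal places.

46.00, 47.00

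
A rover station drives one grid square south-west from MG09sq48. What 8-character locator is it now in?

MG09sq37

Longitude extended square 4; −1 → 3.
Latitude extended square 8; −1 → 7.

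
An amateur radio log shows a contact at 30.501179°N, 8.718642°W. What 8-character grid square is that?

IM50pm30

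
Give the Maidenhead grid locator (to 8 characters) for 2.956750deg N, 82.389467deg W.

Offset from 180°W / 90°S: lon 97.61053°, lat 92.95675°.
Field: 97.61053/20 → 4 → E, 92.95675/10 → 9 → J; chars EJ.
Square: 17.61053/2 → 8, 2.95675/1 → 2; chars 82.
Subsquare: 1.61053/0.0833333 → 19 → t, 0.95675/0.0416667 → 22 → w; chars tw.
Extended square: 0.02720/0.00833333 → 3, 0.04008/0.00416667 → 9; chars 39.

EJ82tw39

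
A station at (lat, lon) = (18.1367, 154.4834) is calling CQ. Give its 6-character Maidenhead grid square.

Shift to the Maidenhead origin (180°W, 90°S): lon 334.4834, lat 108.1367.
Field (20°×10°, letters A–R): lon ⌊334.4834/20⌋ = 16 → Q; lat ⌊108.1367/10⌋ = 10 → K.
Square (2°×1°, digits 0–9): lon ⌊14.4834/2⌋ = 7; lat ⌊8.1367/1⌋ = 8.
Subsquare (5′×2.5′, letters a–x): lon ⌊0.4834/0.0833333⌋ = 5 → f; lat ⌊0.1367/0.0416667⌋ = 3 → d.

QK78fd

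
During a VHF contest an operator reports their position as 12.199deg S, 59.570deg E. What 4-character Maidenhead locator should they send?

Add 180° to longitude and 90° to latitude: 239.57, 77.80.
Field: lon ⌊239.57/20⌋ = 11 → L; lat ⌊77.80/10⌋ = 7 → H.
Square: lon ⌊19.57/2⌋ = 9; lat ⌊7.80/1⌋ = 7.

LH97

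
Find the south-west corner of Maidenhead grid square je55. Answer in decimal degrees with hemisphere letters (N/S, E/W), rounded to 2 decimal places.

Field J=9, E=4: +9·20° lon, +4·10° lat → SW at lon 0°, lat -50°.
Square 5, 5: +5·2° lon, +5·1° lat → SW at lon 10°, lat -45°.
latitude 45.00° S, longitude 10.00° E.

45.00° S, 10.00° E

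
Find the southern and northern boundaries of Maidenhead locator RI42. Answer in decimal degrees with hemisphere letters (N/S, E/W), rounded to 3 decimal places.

8.000° S, 7.000° S

Field R=17, I=8: +17·20° lon, +8·10° lat → SW at lon 160°, lat -10°.
Square 4, 2: +4·2° lon, +2·1° lat → SW at lon 168°, lat -8°.
Cell spans 2° lon × 1° lat.
south 8.000° S, north 7.000° S.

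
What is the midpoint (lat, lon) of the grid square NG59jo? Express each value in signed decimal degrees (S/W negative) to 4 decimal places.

-20.3958, 90.7917

Field N=13, G=6: +13·20° lon, +6·10° lat → SW at lon 80°, lat -30°.
Square 5, 9: +5·2° lon, +9·1° lat → SW at lon 90°, lat -21°.
Subsquare j=9, o=14: +9·0.0833333° lon, +14·0.0416667° lat → SW at lon 90.75°, lat -20.4167°.
Cell spans 0.0833333° lon × 0.0416667° lat. Centre is SW corner plus half of each.
latitude -20.3958, longitude 90.7917.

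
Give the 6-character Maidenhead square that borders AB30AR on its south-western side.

AB20xq

Longitude subsquare a = 0; −1 → -1, wraps to 23 = x, carry into square.
Longitude square 3; −1 → 2.
Latitude subsquare r = 17; −1 → 16 = q.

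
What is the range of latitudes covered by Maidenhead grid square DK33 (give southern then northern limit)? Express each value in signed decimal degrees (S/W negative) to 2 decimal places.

13.00, 14.00

Field D=3, K=10: +3·20° lon, +10·10° lat → SW at lon -120°, lat 10°.
Square 3, 3: +3·2° lon, +3·1° lat → SW at lon -114°, lat 13°.
Cell spans 2° lon × 1° lat.
south 13.00, north 14.00.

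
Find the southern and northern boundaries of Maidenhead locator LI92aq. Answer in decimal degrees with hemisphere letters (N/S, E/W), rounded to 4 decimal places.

Field L=11, I=8: +11·20° lon, +8·10° lat → SW at lon 40°, lat -10°.
Square 9, 2: +9·2° lon, +2·1° lat → SW at lon 58°, lat -8°.
Subsquare a=0, q=16: +0·0.0833333° lon, +16·0.0416667° lat → SW at lon 58°, lat -7.33333°.
Cell spans 0.0833333° lon × 0.0416667° lat.
south 7.3333° S, north 7.2917° S.

7.3333° S, 7.2917° S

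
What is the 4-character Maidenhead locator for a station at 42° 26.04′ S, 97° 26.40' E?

NE87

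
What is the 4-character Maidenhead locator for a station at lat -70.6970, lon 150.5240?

QB59

Add 180° to longitude and 90° to latitude: 330.52, 19.30.
Field (20°×10°, letters A–R): 330.52/20 → 16 → Q, 19.30/10 → 1 → B; chars QB.
Square (2°×1°, digits 0–9): 10.52/2 → 5, 9.30/1 → 9; chars 59.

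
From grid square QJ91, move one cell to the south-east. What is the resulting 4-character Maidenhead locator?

Longitude square 9; +1 → 10, wraps to 0, carry into field.
Longitude field Q = 16; +1 → 17 = R.
Latitude square 1; −1 → 0.

RJ00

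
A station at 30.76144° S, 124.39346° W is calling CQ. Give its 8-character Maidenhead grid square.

Offset from 180°W / 90°S: lon 55.60654°, lat 59.23856°.
Field (20°×10°, letters A–R): 55.60654/20 → 2 → C, 59.23856/10 → 5 → F; chars CF.
Square (2°×1°, digits 0–9): 15.60654/2 → 7, 9.23856/1 → 9; chars 79.
Subsquare (5′×2.5′, letters a–x): 1.60654/0.0833333 → 19 → t, 0.23856/0.0416667 → 5 → f; chars tf.
Extended square (30″×15″, digits 0–9): 0.02321/0.00833333 → 2, 0.03023/0.00416667 → 7; chars 27.

CF79tf27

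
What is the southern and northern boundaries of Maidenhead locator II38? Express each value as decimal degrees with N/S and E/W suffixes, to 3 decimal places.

2.000° S, 1.000° S

Field I=8, I=8: +8·20° lon, +8·10° lat → SW at lon -20°, lat -10°.
Square 3, 8: +3·2° lon, +8·1° lat → SW at lon -14°, lat -2°.
Cell spans 2° lon × 1° lat.
south 2.000° S, north 1.000° S.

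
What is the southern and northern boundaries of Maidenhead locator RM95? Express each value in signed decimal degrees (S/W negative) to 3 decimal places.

Field R=17, M=12: +17·20° lon, +12·10° lat → SW at lon 160°, lat 30°.
Square 9, 5: +9·2° lon, +5·1° lat → SW at lon 178°, lat 35°.
Cell spans 2° lon × 1° lat.
south 35.000, north 36.000.

35.000, 36.000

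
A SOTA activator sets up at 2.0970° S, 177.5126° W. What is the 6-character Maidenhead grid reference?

Offset from 180°W / 90°S: lon 2.4874°, lat 87.9030°.
Field: lon ⌊2.4874/20⌋ = 0 → A; lat ⌊87.9030/10⌋ = 8 → I.
Square: lon ⌊2.4874/2⌋ = 1; lat ⌊7.9030/1⌋ = 7.
Subsquare: lon ⌊0.4874/0.0833333⌋ = 5 → f; lat ⌊0.9030/0.0416667⌋ = 21 → v.

AI17fv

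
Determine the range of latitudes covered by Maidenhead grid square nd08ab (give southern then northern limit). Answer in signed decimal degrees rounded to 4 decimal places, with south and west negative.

Field N=13, D=3: +13·20° lon, +3·10° lat → SW at lon 80°, lat -60°.
Square 0, 8: +0·2° lon, +8·1° lat → SW at lon 80°, lat -52°.
Subsquare a=0, b=1: +0·0.0833333° lon, +1·0.0416667° lat → SW at lon 80°, lat -51.9583°.
Cell spans 0.0833333° lon × 0.0416667° lat.
south -51.9583, north -51.9167.

-51.9583, -51.9167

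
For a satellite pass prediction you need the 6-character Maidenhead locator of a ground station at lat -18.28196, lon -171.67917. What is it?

AH41dr

Shift to the Maidenhead origin (180°W, 90°S): lon 8.3208, lat 71.7180.
Field (20°×10°, letters A–R): 8.3208/20 → 0 → A, 71.7180/10 → 7 → H; chars AH.
Square (2°×1°, digits 0–9): 8.3208/2 → 4, 1.7180/1 → 1; chars 41.
Subsquare (5′×2.5′, letters a–x): 0.3208/0.0833333 → 3 → d, 0.7180/0.0416667 → 17 → r; chars dr.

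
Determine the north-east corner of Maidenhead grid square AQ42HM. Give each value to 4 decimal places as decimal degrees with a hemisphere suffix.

72.5417° N, 171.3333° W

Field A=0, Q=16: +0·20° lon, +16·10° lat → SW at lon -180°, lat 70°.
Square 4, 2: +4·2° lon, +2·1° lat → SW at lon -172°, lat 72°.
Subsquare h=7, m=12: +7·0.0833333° lon, +12·0.0416667° lat → SW at lon -171.417°, lat 72.5°.
Cell spans 0.0833333° lon × 0.0416667° lat. NE corner is SW corner plus one full cell.
latitude 72.5417° N, longitude 171.3333° W.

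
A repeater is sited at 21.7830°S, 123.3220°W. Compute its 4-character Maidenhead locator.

CG88

Add 180° to longitude and 90° to latitude: 56.68, 68.22.
Field: lon ⌊56.68/20⌋ = 2 → C; lat ⌊68.22/10⌋ = 6 → G.
Square: lon ⌊16.68/2⌋ = 8; lat ⌊8.22/1⌋ = 8.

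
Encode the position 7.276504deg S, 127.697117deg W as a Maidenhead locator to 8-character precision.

CI62dr63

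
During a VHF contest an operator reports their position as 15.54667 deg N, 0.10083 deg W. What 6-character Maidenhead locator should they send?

IK95wn

Shift to the Maidenhead origin (180°W, 90°S): lon 179.8992, lat 105.5467.
Field: lon ⌊179.8992/20⌋ = 8 → I; lat ⌊105.5467/10⌋ = 10 → K.
Square: lon ⌊19.8992/2⌋ = 9; lat ⌊5.5467/1⌋ = 5.
Subsquare: lon ⌊1.8992/0.0833333⌋ = 22 → w; lat ⌊0.5467/0.0416667⌋ = 13 → n.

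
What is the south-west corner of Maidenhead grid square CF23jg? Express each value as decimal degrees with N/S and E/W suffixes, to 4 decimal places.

36.7500° S, 135.2500° W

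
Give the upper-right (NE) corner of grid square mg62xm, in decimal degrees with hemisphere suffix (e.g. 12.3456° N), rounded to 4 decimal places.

27.4583° S, 74.0000° E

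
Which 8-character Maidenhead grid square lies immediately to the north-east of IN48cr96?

Longitude extended square 9; +1 → 10, wraps to 0, carry into subsquare.
Longitude subsquare c = 2; +1 → 3 = d.
Latitude extended square 6; +1 → 7.

IN48dr07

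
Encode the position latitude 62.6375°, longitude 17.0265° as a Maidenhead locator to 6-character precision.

Shift to the Maidenhead origin (180°W, 90°S): lon 197.0265, lat 152.6375.
Field: lon ⌊197.0265/20⌋ = 9 → J; lat ⌊152.6375/10⌋ = 15 → P.
Square: lon ⌊17.0265/2⌋ = 8; lat ⌊2.6375/1⌋ = 2.
Subsquare: lon ⌊1.0265/0.0833333⌋ = 12 → m; lat ⌊0.6375/0.0416667⌋ = 15 → p.

JP82mp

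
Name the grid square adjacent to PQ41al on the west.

PQ31xl

Longitude subsquare a = 0; −1 → -1, wraps to 23 = x, carry into square.
Longitude square 4; −1 → 3.
The latitude characters are unchanged.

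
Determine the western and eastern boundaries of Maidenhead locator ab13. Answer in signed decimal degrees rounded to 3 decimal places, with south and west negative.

Field A=0, B=1: +0·20° lon, +1·10° lat → SW at lon -180°, lat -80°.
Square 1, 3: +1·2° lon, +3·1° lat → SW at lon -178°, lat -77°.
Cell spans 2° lon × 1° lat.
west -178.000, east -176.000.

-178.000, -176.000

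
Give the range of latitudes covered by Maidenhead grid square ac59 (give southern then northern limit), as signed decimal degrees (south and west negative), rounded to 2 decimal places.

-61.00, -60.00

Field A=0, C=2: +0·20° lon, +2·10° lat → SW at lon -180°, lat -70°.
Square 5, 9: +5·2° lon, +9·1° lat → SW at lon -170°, lat -61°.
Cell spans 2° lon × 1° lat.
south -61.00, north -60.00.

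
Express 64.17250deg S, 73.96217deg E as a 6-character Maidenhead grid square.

MC65xt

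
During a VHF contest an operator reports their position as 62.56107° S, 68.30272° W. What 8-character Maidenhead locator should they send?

FC57uk35

Shift to the Maidenhead origin (180°W, 90°S): lon 111.69728, lat 27.43893.
Field: lon ⌊111.69728/20⌋ = 5 → F; lat ⌊27.43893/10⌋ = 2 → C.
Square: lon ⌊11.69728/2⌋ = 5; lat ⌊7.43893/1⌋ = 7.
Subsquare: lon ⌊1.69728/0.0833333⌋ = 20 → u; lat ⌊0.43893/0.0416667⌋ = 10 → k.
Extended square: lon ⌊0.03061/0.00833333⌋ = 3; lat ⌊0.02226/0.00416667⌋ = 5.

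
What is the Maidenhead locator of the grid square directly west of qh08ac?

Longitude subsquare a = 0; −1 → -1, wraps to 23 = x, carry into square.
Longitude square 0; −1 → -1, wraps to 9, carry into field.
Longitude field Q = 16; −1 → 15 = P.
The latitude characters are unchanged.

PH98xc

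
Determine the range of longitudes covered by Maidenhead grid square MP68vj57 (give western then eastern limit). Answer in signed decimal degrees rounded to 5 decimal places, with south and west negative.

Field M=12, P=15: +12·20° lon, +15·10° lat → SW at lon 60°, lat 60°.
Square 6, 8: +6·2° lon, +8·1° lat → SW at lon 72°, lat 68°.
Subsquare v=21, j=9: +21·0.0833333° lon, +9·0.0416667° lat → SW at lon 73.75°, lat 68.375°.
Extended square 5, 7: +5·0.00833333° lon, +7·0.00416667° lat → SW at lon 73.7917°, lat 68.4042°.
Cell spans 0.00833333° lon × 0.00416667° lat.
west 73.79167, east 73.80000.

73.79167, 73.80000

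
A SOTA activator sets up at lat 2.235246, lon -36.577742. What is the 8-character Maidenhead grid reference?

Offset from 180°W / 90°S: lon 143.42226°, lat 92.23525°.
Field (20°×10°, letters A–R): lon ⌊143.42226/20⌋ = 7 → H; lat ⌊92.23525/10⌋ = 9 → J.
Square (2°×1°, digits 0–9): lon ⌊3.42226/2⌋ = 1; lat ⌊2.23525/1⌋ = 2.
Subsquare (5′×2.5′, letters a–x): lon ⌊1.42226/0.0833333⌋ = 17 → r; lat ⌊0.23525/0.0416667⌋ = 5 → f.
Extended square (30″×15″, digits 0–9): lon ⌊0.00559/0.00833333⌋ = 0; lat ⌊0.02691/0.00416667⌋ = 6.

HJ12rf06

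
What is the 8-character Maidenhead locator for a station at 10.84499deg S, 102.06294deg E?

Shift to the Maidenhead origin (180°W, 90°S): lon 282.06294, lat 79.15501.
Field: 282.06294/20 → 14 → O, 79.15501/10 → 7 → H; chars OH.
Square: 2.06294/2 → 1, 9.15501/1 → 9; chars 19.
Subsquare: 0.06294/0.0833333 → 0 → a, 0.15501/0.0416667 → 3 → d; chars ad.
Extended square: 0.06294/0.00833333 → 7, 0.03001/0.00416667 → 7; chars 77.

OH19ad77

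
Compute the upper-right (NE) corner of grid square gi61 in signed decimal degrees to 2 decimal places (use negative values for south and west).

-8.00, -46.00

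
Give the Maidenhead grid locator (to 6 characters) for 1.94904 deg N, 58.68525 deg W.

GJ01pw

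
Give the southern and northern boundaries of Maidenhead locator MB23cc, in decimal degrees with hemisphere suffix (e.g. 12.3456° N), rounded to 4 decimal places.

Field M=12, B=1: +12·20° lon, +1·10° lat → SW at lon 60°, lat -80°.
Square 2, 3: +2·2° lon, +3·1° lat → SW at lon 64°, lat -77°.
Subsquare c=2, c=2: +2·0.0833333° lon, +2·0.0416667° lat → SW at lon 64.1667°, lat -76.9167°.
Cell spans 0.0833333° lon × 0.0416667° lat.
south 76.9167° S, north 76.8750° S.

76.9167° S, 76.8750° S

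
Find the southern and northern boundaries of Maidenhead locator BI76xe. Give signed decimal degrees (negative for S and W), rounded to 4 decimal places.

-3.8333, -3.7917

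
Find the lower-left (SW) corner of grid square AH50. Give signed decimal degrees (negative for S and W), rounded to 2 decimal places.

Field A=0, H=7: +0·20° lon, +7·10° lat → SW at lon -180°, lat -20°.
Square 5, 0: +5·2° lon, +0·1° lat → SW at lon -170°, lat -20°.
latitude -20.00, longitude -170.00.

-20.00, -170.00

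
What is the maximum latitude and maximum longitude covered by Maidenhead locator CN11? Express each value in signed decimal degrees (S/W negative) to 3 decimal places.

Field C=2, N=13: +2·20° lon, +13·10° lat → SW at lon -140°, lat 40°.
Square 1, 1: +1·2° lon, +1·1° lat → SW at lon -138°, lat 41°.
Cell spans 2° lon × 1° lat. NE corner is SW corner plus one full cell.
latitude 42.000, longitude -136.000.

42.000, -136.000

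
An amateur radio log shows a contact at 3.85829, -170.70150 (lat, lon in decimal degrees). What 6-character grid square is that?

Offset from 180°W / 90°S: lon 9.2985°, lat 93.8583°.
Field (20°×10°, letters A–R): 9.2985/20 → 0 → A, 93.8583/10 → 9 → J; chars AJ.
Square (2°×1°, digits 0–9): 9.2985/2 → 4, 3.8583/1 → 3; chars 43.
Subsquare (5′×2.5′, letters a–x): 1.2985/0.0833333 → 15 → p, 0.8583/0.0416667 → 20 → u; chars pu.

AJ43pu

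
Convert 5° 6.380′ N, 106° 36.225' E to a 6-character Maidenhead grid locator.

OJ35hc

Add 180° to longitude and 90° to latitude: 286.6037, 95.1063.
Field: 286.6037/20 → 14 → O, 95.1063/10 → 9 → J; chars OJ.
Square: 6.6037/2 → 3, 5.1063/1 → 5; chars 35.
Subsquare: 0.6037/0.0833333 → 7 → h, 0.1063/0.0416667 → 2 → c; chars hc.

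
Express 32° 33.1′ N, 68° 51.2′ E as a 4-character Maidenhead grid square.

MM42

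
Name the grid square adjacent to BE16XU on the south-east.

BE26at

Longitude subsquare x = 23; +1 → 24, wraps to 0 = a, carry into square.
Longitude square 1; +1 → 2.
Latitude subsquare u = 20; −1 → 19 = t.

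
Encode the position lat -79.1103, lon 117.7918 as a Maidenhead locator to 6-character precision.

Offset from 180°W / 90°S: lon 297.7918°, lat 10.8897°.
Field: lon ⌊297.7918/20⌋ = 14 → O; lat ⌊10.8897/10⌋ = 1 → B.
Square: lon ⌊17.7918/2⌋ = 8; lat ⌊0.8897/1⌋ = 0.
Subsquare: lon ⌊1.7918/0.0833333⌋ = 21 → v; lat ⌊0.8897/0.0416667⌋ = 21 → v.

OB80vv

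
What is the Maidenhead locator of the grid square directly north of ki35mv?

Latitude subsquare v = 21; +1 → 22 = w.
The longitude characters are unchanged.

KI35mw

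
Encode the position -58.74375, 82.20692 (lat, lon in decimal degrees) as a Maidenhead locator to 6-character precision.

ND11cg

Offset from 180°W / 90°S: lon 262.2069°, lat 31.2563°.
Field: 262.2069/20 → 13 → N, 31.2563/10 → 3 → D; chars ND.
Square: 2.2069/2 → 1, 1.2563/1 → 1; chars 11.
Subsquare: 0.2069/0.0833333 → 2 → c, 0.2563/0.0416667 → 6 → g; chars cg.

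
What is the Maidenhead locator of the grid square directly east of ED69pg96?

ED69qg06

Longitude extended square 9; +1 → 10, wraps to 0, carry into subsquare.
Longitude subsquare p = 15; +1 → 16 = q.
The latitude characters are unchanged.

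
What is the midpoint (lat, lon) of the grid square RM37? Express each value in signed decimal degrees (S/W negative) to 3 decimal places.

37.500, 167.000

Field R=17, M=12: +17·20° lon, +12·10° lat → SW at lon 160°, lat 30°.
Square 3, 7: +3·2° lon, +7·1° lat → SW at lon 166°, lat 37°.
Cell spans 2° lon × 1° lat. Centre is SW corner plus half of each.
latitude 37.500, longitude 167.000.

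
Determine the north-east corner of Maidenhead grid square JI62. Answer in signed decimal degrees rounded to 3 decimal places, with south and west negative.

Field J=9, I=8: +9·20° lon, +8·10° lat → SW at lon 0°, lat -10°.
Square 6, 2: +6·2° lon, +2·1° lat → SW at lon 12°, lat -8°.
Cell spans 2° lon × 1° lat. NE corner is SW corner plus one full cell.
latitude -7.000, longitude 14.000.

-7.000, 14.000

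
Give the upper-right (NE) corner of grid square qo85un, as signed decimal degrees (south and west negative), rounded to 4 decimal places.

Field Q=16, O=14: +16·20° lon, +14·10° lat → SW at lon 140°, lat 50°.
Square 8, 5: +8·2° lon, +5·1° lat → SW at lon 156°, lat 55°.
Subsquare u=20, n=13: +20·0.0833333° lon, +13·0.0416667° lat → SW at lon 157.667°, lat 55.5417°.
Cell spans 0.0833333° lon × 0.0416667° lat. NE corner is SW corner plus one full cell.
latitude 55.5833, longitude 157.7500.

55.5833, 157.7500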